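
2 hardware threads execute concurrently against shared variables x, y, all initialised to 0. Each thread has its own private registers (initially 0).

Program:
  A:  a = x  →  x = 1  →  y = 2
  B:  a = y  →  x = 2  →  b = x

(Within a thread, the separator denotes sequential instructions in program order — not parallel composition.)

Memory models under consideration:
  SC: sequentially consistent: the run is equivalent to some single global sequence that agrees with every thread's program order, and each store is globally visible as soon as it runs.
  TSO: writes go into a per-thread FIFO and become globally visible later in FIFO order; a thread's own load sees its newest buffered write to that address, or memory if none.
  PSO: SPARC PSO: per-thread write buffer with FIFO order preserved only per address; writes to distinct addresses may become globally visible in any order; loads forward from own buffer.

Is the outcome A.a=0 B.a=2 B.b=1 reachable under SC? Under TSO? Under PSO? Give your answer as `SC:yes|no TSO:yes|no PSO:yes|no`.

SC:no TSO:no PSO:yes

outcome vector order: (A.a,B.a,B.b)
SC: 5 outcomes — {<0 0 1>; <0 0 2>; <0 2 2>; <2 0 1>; <2 0 2>}
TSO: 5 outcomes — {<0 0 1>; <0 0 2>; <0 2 2>; <2 0 1>; <2 0 2>}
PSO: 6 outcomes — {<0 0 1>; <0 0 2>; <0 2 1>; <0 2 2>; <2 0 1>; <2 0 2>}
target <0 2 1> ∈ {PSO}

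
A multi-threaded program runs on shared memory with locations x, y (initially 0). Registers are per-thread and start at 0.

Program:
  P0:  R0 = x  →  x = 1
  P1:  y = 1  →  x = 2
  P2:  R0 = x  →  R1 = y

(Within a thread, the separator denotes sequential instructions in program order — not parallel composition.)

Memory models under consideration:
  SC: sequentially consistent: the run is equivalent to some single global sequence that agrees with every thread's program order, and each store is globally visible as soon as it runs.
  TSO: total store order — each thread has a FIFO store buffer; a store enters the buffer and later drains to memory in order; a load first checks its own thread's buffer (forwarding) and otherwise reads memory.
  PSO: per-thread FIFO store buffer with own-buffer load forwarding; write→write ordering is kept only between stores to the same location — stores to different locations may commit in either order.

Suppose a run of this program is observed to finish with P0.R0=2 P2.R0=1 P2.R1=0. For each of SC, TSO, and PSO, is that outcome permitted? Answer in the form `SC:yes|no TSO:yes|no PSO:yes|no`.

SC:no TSO:no PSO:yes

outcome vector order: (P0.R0,P2.R0,P2.R1)
[SC] allowed = {000, 001, 010, 011, 021, 200, 201, 211, 221}
[TSO] allowed = {000, 001, 010, 011, 021, 200, 201, 211, 221}
[PSO] allowed = {000, 001, 010, 011, 020, 021, 200, 201, 210, 211, 220, 221}
target 210 ∈ {PSO}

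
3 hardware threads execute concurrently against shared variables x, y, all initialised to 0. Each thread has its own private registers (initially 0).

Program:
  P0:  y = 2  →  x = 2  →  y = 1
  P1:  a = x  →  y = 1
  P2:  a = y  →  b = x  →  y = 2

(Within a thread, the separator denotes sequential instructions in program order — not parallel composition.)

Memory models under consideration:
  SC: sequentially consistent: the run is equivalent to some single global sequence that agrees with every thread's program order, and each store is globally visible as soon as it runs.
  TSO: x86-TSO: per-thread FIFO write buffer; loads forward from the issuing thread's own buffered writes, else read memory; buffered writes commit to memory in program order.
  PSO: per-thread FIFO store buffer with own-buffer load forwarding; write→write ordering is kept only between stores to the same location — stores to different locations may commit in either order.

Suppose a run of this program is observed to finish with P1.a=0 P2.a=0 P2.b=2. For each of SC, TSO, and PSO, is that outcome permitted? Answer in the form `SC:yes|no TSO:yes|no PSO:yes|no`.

outcome vector order: (P1.a,P2.a,P2.b)
under SC → 0/0/0; 0/0/2; 0/1/0; 0/1/2; 0/2/0; 0/2/2; 2/0/0; 2/0/2; 2/1/2; 2/2/0; 2/2/2
under TSO → 0/0/0; 0/0/2; 0/1/0; 0/1/2; 0/2/0; 0/2/2; 2/0/0; 2/0/2; 2/1/2; 2/2/0; 2/2/2
under PSO → 0/0/0; 0/0/2; 0/1/0; 0/1/2; 0/2/0; 0/2/2; 2/0/0; 2/0/2; 2/1/0; 2/1/2; 2/2/0; 2/2/2
target 0/0/2 ∈ {SC,TSO,PSO}

SC:yes TSO:yes PSO:yes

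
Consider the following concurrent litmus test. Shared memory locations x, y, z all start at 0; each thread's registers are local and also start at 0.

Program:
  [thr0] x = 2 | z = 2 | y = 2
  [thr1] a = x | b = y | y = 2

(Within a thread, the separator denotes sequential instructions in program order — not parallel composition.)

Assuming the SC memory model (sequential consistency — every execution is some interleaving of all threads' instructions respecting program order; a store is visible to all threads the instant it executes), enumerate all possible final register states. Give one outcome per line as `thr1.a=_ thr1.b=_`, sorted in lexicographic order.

thr1.a=0 thr1.b=0
thr1.a=0 thr1.b=2
thr1.a=2 thr1.b=0
thr1.a=2 thr1.b=2

outcome vector order: (thr1.a,thr1.b)
|SC outcomes| = 4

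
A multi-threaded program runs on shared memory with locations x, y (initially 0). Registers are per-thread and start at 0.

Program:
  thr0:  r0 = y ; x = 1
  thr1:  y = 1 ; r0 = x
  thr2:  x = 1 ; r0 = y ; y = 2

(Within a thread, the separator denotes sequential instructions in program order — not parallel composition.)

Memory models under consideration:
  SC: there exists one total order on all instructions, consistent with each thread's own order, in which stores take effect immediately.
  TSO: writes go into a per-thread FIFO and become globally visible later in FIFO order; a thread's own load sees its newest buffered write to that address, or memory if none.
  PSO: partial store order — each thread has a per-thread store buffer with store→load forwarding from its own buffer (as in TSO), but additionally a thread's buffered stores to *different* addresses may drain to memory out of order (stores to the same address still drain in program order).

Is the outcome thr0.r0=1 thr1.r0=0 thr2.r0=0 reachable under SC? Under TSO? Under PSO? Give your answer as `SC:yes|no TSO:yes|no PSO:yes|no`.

SC:no TSO:yes PSO:yes

outcome vector order: (thr0.r0,thr1.r0,thr2.r0)
[SC] allowed = {(0,0,1) (0,1,0) (0,1,1) (1,0,1) (1,1,0) (1,1,1) (2,0,1) (2,1,0) (2,1,1)}
[TSO] allowed = {(0,0,0) (0,0,1) (0,1,0) (0,1,1) (1,0,0) (1,0,1) (1,1,0) (1,1,1) (2,0,0) (2,0,1) (2,1,0) (2,1,1)}
[PSO] allowed = {(0,0,0) (0,0,1) (0,1,0) (0,1,1) (1,0,0) (1,0,1) (1,1,0) (1,1,1) (2,0,0) (2,0,1) (2,1,0) (2,1,1)}
target (1,0,0) ∈ {TSO,PSO}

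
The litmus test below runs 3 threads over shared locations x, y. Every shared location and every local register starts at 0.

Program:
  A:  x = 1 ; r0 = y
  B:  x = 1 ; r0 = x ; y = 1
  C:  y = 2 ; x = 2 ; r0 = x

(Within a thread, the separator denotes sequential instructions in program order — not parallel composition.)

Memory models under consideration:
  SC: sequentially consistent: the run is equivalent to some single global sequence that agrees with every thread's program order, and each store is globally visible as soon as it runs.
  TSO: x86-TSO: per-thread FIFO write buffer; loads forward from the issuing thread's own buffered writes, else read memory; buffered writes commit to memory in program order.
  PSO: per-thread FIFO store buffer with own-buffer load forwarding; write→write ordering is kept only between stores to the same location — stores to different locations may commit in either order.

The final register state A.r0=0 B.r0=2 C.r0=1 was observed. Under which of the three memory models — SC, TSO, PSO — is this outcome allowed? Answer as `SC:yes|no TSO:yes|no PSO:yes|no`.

SC:no TSO:yes PSO:yes

outcome vector order: (A.r0,B.r0,C.r0)
[SC] allowed = {0/1/1, 0/1/2, 0/2/2, 1/1/1, 1/1/2, 1/2/1, 1/2/2, 2/1/1, 2/1/2, 2/2/1, 2/2/2}
[TSO] allowed = {0/1/1, 0/1/2, 0/2/1, 0/2/2, 1/1/1, 1/1/2, 1/2/1, 1/2/2, 2/1/1, 2/1/2, 2/2/1, 2/2/2}
[PSO] allowed = {0/1/1, 0/1/2, 0/2/1, 0/2/2, 1/1/1, 1/1/2, 1/2/1, 1/2/2, 2/1/1, 2/1/2, 2/2/1, 2/2/2}
target 0/2/1 ∈ {TSO,PSO}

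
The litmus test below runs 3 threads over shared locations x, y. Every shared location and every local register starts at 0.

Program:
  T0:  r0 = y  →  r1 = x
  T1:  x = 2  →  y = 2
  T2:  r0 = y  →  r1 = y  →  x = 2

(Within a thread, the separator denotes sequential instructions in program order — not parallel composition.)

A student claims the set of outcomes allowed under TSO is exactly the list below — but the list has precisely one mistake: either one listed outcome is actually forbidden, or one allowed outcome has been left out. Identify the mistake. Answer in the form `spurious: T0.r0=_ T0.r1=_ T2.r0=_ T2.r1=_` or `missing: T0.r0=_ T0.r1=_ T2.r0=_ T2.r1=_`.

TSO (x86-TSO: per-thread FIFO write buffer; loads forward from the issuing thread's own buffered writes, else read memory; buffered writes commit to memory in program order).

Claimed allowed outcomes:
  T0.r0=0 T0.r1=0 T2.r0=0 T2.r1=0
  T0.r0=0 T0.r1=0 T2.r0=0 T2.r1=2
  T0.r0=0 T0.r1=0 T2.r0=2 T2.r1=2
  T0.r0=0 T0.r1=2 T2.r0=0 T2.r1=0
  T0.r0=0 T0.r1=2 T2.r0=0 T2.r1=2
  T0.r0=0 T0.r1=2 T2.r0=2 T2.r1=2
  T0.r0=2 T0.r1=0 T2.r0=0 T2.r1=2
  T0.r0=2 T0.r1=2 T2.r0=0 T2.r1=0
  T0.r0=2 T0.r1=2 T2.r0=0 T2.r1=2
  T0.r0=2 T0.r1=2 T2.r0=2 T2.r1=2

outcome vector order: (T0.r0,T0.r1,T2.r0,T2.r1)
TSO (9): 0000 0002 0022 0200 0202 0222 2200 2202 2222
claimed∖TSO = {2002}

spurious: T0.r0=2 T0.r1=0 T2.r0=0 T2.r1=2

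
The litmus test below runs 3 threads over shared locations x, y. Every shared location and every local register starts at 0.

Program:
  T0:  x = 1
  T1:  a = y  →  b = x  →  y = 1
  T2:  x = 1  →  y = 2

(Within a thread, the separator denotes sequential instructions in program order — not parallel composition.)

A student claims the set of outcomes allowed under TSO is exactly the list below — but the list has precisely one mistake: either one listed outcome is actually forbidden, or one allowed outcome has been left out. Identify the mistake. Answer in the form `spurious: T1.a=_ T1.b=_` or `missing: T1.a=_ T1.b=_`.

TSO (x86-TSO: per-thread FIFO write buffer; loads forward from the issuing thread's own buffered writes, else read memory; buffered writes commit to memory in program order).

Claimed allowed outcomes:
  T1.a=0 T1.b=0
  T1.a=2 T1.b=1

missing: T1.a=0 T1.b=1

outcome vector order: (T1.a,T1.b)
TSO: 3 outcomes — {0/0; 0/1; 2/1}
TSO∖claimed = {0/1}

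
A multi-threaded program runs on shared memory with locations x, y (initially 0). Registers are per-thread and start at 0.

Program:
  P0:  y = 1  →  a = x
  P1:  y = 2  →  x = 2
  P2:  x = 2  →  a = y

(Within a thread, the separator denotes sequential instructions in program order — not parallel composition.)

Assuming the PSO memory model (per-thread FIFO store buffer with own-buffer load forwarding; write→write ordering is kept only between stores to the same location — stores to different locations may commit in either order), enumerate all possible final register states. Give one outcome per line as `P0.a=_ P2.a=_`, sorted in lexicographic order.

P0.a=0 P2.a=0
P0.a=0 P2.a=1
P0.a=0 P2.a=2
P0.a=2 P2.a=0
P0.a=2 P2.a=1
P0.a=2 P2.a=2

outcome vector order: (P0.a,P2.a)
|PSO outcomes| = 6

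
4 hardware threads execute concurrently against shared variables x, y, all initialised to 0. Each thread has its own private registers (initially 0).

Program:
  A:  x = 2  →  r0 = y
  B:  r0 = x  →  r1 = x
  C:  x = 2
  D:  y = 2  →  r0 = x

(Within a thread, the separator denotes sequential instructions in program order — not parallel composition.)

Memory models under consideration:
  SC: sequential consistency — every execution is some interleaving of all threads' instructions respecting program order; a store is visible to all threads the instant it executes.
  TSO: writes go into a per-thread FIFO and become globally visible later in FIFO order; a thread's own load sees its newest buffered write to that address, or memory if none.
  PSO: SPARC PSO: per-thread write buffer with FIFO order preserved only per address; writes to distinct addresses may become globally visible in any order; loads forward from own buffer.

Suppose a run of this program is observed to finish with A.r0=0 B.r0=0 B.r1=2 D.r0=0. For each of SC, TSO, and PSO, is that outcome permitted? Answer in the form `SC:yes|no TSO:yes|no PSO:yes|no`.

SC:no TSO:yes PSO:yes

outcome vector order: (A.r0,B.r0,B.r1,D.r0)
[SC] allowed = {<0 0 0 2>, <0 0 2 2>, <0 2 2 2>, <2 0 0 0>, <2 0 0 2>, <2 0 2 0>, <2 0 2 2>, <2 2 2 0>, <2 2 2 2>}
[TSO] allowed = {<0 0 0 0>, <0 0 0 2>, <0 0 2 0>, <0 0 2 2>, <0 2 2 0>, <0 2 2 2>, <2 0 0 0>, <2 0 0 2>, <2 0 2 0>, <2 0 2 2>, <2 2 2 0>, <2 2 2 2>}
[PSO] allowed = {<0 0 0 0>, <0 0 0 2>, <0 0 2 0>, <0 0 2 2>, <0 2 2 0>, <0 2 2 2>, <2 0 0 0>, <2 0 0 2>, <2 0 2 0>, <2 0 2 2>, <2 2 2 0>, <2 2 2 2>}
target <0 0 2 0> ∈ {TSO,PSO}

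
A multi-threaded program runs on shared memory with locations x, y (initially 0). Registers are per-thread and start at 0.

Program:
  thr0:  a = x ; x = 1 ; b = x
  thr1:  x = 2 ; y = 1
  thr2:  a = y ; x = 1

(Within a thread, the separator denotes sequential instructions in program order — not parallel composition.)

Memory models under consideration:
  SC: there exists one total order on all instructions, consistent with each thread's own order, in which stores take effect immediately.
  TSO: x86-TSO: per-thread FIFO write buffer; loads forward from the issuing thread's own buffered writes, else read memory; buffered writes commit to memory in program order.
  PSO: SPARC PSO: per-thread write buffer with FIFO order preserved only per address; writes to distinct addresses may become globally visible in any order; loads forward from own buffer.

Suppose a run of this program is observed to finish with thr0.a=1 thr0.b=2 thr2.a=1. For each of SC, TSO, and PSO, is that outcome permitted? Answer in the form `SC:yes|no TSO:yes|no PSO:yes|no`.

outcome vector order: (thr0.a,thr0.b,thr2.a)
under SC → <0 1 0>, <0 1 1>, <0 2 0>, <0 2 1>, <1 1 0>, <1 1 1>, <1 2 0>, <2 1 0>, <2 1 1>
under TSO → <0 1 0>, <0 1 1>, <0 2 0>, <0 2 1>, <1 1 0>, <1 1 1>, <1 2 0>, <2 1 0>, <2 1 1>
under PSO → <0 1 0>, <0 1 1>, <0 2 0>, <0 2 1>, <1 1 0>, <1 1 1>, <1 2 0>, <1 2 1>, <2 1 0>, <2 1 1>
target <1 2 1> ∈ {PSO}

SC:no TSO:no PSO:yes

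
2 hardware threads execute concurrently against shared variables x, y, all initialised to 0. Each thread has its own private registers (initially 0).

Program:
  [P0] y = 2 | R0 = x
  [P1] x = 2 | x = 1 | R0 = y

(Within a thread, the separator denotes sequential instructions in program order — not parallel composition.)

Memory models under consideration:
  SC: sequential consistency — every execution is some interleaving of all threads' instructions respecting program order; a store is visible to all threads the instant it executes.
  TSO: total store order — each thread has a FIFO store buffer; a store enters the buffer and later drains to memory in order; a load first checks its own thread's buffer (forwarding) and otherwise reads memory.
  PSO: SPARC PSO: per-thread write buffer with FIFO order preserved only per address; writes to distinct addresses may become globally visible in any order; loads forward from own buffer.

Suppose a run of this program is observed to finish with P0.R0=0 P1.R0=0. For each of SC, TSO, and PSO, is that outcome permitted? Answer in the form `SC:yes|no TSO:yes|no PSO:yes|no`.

outcome vector order: (P0.R0,P1.R0)
[SC] allowed = {02; 10; 12; 22}
[TSO] allowed = {00; 02; 10; 12; 20; 22}
[PSO] allowed = {00; 02; 10; 12; 20; 22}
target 00 ∈ {TSO,PSO}

SC:no TSO:yes PSO:yes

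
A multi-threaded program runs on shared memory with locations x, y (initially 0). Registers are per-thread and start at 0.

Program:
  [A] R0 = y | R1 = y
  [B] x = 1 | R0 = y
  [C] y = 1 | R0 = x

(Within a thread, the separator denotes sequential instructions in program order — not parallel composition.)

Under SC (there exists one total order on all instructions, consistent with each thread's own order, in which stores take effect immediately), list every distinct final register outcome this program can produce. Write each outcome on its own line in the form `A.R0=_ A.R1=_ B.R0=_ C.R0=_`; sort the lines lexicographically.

A.R0=0 A.R1=0 B.R0=0 C.R0=1
A.R0=0 A.R1=0 B.R0=1 C.R0=0
A.R0=0 A.R1=0 B.R0=1 C.R0=1
A.R0=0 A.R1=1 B.R0=0 C.R0=1
A.R0=0 A.R1=1 B.R0=1 C.R0=0
A.R0=0 A.R1=1 B.R0=1 C.R0=1
A.R0=1 A.R1=1 B.R0=0 C.R0=1
A.R0=1 A.R1=1 B.R0=1 C.R0=0
A.R0=1 A.R1=1 B.R0=1 C.R0=1

outcome vector order: (A.R0,A.R1,B.R0,C.R0)
|SC outcomes| = 9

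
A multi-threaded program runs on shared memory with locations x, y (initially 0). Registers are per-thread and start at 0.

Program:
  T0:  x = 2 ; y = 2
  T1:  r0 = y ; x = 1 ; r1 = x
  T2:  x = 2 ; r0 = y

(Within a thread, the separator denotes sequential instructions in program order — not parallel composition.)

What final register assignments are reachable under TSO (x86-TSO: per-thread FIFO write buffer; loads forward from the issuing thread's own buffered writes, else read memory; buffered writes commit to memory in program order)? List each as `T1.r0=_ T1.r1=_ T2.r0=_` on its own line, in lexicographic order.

T1.r0=0 T1.r1=1 T2.r0=0
T1.r0=0 T1.r1=1 T2.r0=2
T1.r0=0 T1.r1=2 T2.r0=0
T1.r0=0 T1.r1=2 T2.r0=2
T1.r0=2 T1.r1=1 T2.r0=0
T1.r0=2 T1.r1=1 T2.r0=2
T1.r0=2 T1.r1=2 T2.r0=0
T1.r0=2 T1.r1=2 T2.r0=2

outcome vector order: (T1.r0,T1.r1,T2.r0)
|TSO outcomes| = 8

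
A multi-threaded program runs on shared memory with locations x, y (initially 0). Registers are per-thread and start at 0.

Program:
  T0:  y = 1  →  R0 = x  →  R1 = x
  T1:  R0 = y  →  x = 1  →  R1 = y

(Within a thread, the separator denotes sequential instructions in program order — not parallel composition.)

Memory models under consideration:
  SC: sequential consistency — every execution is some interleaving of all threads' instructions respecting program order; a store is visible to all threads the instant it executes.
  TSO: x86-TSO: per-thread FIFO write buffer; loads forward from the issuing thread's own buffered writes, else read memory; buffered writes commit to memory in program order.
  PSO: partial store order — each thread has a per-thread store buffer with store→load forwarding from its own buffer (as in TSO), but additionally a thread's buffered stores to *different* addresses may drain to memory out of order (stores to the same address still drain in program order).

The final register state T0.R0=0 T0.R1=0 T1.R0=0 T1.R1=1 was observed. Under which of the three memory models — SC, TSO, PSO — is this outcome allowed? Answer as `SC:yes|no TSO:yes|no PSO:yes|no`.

outcome vector order: (T0.R0,T0.R1,T1.R0,T1.R1)
under SC → 0001, 0011, 0101, 0111, 1100, 1101, 1111
under TSO → 0000, 0001, 0011, 0100, 0101, 0111, 1100, 1101, 1111
under PSO → 0000, 0001, 0011, 0100, 0101, 0111, 1100, 1101, 1111
target 0001 ∈ {SC,TSO,PSO}

SC:yes TSO:yes PSO:yes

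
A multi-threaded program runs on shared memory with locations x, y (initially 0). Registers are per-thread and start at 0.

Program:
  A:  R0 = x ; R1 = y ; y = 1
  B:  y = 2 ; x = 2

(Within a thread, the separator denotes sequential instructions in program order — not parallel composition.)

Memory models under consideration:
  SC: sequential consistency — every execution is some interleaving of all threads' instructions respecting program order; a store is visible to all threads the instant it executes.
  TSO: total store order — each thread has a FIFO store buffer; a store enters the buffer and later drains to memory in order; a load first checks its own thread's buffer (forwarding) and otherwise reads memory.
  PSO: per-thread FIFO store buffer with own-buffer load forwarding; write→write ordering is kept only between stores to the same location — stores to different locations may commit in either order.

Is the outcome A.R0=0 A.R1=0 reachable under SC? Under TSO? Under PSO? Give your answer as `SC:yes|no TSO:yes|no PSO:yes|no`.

outcome vector order: (A.R0,A.R1)
SC: 3 outcomes — {00 02 22}
TSO: 3 outcomes — {00 02 22}
PSO: 4 outcomes — {00 02 20 22}
target 00 ∈ {SC,TSO,PSO}

SC:yes TSO:yes PSO:yes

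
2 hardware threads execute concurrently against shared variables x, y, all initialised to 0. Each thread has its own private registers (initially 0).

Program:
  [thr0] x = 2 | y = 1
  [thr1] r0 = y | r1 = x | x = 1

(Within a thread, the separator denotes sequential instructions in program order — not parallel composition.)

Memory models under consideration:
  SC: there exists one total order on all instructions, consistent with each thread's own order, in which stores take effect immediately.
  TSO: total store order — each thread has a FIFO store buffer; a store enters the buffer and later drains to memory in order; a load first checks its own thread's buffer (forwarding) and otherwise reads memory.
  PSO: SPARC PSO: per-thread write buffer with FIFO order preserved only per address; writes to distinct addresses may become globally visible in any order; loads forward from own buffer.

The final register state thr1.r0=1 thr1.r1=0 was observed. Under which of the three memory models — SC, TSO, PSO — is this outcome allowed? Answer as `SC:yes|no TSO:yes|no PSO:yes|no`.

outcome vector order: (thr1.r0,thr1.r1)
under SC → 00, 02, 12
under TSO → 00, 02, 12
under PSO → 00, 02, 10, 12
target 10 ∈ {PSO}

SC:no TSO:no PSO:yes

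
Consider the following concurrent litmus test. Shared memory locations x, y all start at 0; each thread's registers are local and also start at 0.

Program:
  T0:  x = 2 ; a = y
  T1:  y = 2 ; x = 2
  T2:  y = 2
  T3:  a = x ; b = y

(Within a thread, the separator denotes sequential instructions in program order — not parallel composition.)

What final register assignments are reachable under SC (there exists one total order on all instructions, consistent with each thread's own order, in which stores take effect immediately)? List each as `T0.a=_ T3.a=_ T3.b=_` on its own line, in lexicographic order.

T0.a=0 T3.a=0 T3.b=0
T0.a=0 T3.a=0 T3.b=2
T0.a=0 T3.a=2 T3.b=0
T0.a=0 T3.a=2 T3.b=2
T0.a=2 T3.a=0 T3.b=0
T0.a=2 T3.a=0 T3.b=2
T0.a=2 T3.a=2 T3.b=0
T0.a=2 T3.a=2 T3.b=2

outcome vector order: (T0.a,T3.a,T3.b)
|SC outcomes| = 8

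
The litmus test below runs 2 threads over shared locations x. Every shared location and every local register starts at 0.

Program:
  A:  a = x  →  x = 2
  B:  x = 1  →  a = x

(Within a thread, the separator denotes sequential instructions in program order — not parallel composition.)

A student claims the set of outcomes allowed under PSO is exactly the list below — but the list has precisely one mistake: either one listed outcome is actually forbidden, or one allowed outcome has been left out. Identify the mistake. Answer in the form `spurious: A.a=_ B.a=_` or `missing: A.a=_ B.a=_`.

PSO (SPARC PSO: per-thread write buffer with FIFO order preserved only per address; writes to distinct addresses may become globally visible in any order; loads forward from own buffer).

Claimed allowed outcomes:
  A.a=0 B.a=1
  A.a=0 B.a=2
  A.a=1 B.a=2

missing: A.a=1 B.a=1

outcome vector order: (A.a,B.a)
PSO (4): 0/1 0/2 1/1 1/2
PSO∖claimed = {1/1}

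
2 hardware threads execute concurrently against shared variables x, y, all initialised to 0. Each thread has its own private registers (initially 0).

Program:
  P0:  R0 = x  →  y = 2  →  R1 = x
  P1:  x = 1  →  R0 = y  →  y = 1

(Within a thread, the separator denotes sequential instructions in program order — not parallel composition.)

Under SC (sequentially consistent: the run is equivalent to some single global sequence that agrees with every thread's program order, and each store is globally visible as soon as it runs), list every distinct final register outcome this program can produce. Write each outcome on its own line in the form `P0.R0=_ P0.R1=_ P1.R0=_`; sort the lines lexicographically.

P0.R0=0 P0.R1=0 P1.R0=2
P0.R0=0 P0.R1=1 P1.R0=0
P0.R0=0 P0.R1=1 P1.R0=2
P0.R0=1 P0.R1=1 P1.R0=0
P0.R0=1 P0.R1=1 P1.R0=2

outcome vector order: (P0.R0,P0.R1,P1.R0)
|SC outcomes| = 5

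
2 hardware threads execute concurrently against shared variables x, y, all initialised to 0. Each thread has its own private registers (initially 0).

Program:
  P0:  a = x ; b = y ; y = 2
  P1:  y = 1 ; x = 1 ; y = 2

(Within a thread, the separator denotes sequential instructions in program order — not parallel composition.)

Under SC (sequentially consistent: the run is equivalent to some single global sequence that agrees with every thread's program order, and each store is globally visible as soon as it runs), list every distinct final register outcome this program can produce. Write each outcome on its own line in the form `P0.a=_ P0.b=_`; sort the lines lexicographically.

outcome vector order: (P0.a,P0.b)
|SC outcomes| = 5

P0.a=0 P0.b=0
P0.a=0 P0.b=1
P0.a=0 P0.b=2
P0.a=1 P0.b=1
P0.a=1 P0.b=2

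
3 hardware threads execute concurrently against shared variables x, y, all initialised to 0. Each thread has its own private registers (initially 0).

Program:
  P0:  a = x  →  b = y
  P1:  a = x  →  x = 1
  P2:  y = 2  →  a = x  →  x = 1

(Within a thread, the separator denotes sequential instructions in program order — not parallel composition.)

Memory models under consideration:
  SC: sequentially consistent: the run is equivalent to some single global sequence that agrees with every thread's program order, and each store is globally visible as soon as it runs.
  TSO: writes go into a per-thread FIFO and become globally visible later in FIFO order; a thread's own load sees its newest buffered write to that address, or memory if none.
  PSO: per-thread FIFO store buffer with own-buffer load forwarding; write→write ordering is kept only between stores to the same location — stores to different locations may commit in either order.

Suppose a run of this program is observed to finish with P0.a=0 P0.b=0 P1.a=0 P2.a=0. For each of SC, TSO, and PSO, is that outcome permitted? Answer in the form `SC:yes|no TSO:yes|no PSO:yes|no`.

outcome vector order: (P0.a,P0.b,P1.a,P2.a)
SC: 10 outcomes — {<0 0 0 0> <0 0 0 1> <0 0 1 0> <0 2 0 0> <0 2 0 1> <0 2 1 0> <1 0 0 1> <1 2 0 0> <1 2 0 1> <1 2 1 0>}
TSO: 11 outcomes — {<0 0 0 0> <0 0 0 1> <0 0 1 0> <0 2 0 0> <0 2 0 1> <0 2 1 0> <1 0 0 0> <1 0 0 1> <1 2 0 0> <1 2 0 1> <1 2 1 0>}
PSO: 12 outcomes — {<0 0 0 0> <0 0 0 1> <0 0 1 0> <0 2 0 0> <0 2 0 1> <0 2 1 0> <1 0 0 0> <1 0 0 1> <1 0 1 0> <1 2 0 0> <1 2 0 1> <1 2 1 0>}
target <0 0 0 0> ∈ {SC,TSO,PSO}

SC:yes TSO:yes PSO:yes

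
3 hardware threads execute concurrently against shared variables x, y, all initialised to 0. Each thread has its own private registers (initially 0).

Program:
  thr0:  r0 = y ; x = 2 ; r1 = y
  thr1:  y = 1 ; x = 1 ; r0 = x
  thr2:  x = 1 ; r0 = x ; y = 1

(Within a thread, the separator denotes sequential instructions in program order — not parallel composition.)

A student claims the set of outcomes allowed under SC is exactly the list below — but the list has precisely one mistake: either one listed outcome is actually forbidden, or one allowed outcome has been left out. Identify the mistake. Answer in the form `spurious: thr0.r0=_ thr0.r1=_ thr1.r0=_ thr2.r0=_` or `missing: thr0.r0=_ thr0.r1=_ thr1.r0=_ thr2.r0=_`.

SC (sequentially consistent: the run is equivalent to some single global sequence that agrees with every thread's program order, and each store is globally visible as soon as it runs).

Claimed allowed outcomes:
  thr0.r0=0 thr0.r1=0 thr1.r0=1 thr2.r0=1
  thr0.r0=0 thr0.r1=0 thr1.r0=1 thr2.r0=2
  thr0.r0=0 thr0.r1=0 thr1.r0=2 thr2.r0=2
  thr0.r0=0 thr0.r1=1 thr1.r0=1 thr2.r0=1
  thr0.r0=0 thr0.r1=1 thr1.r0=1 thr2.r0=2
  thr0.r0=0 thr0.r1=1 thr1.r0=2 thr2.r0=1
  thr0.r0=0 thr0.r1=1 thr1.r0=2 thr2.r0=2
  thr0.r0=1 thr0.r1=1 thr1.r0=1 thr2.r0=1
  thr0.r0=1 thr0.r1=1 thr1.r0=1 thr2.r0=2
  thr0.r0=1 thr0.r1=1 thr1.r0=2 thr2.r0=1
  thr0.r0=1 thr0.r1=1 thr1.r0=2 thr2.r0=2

outcome vector order: (thr0.r0,thr0.r1,thr1.r0,thr2.r0)
SC: 10 outcomes — {0/0/1/1; 0/0/1/2; 0/1/1/1; 0/1/1/2; 0/1/2/1; 0/1/2/2; 1/1/1/1; 1/1/1/2; 1/1/2/1; 1/1/2/2}
claimed∖SC = {0/0/2/2}

spurious: thr0.r0=0 thr0.r1=0 thr1.r0=2 thr2.r0=2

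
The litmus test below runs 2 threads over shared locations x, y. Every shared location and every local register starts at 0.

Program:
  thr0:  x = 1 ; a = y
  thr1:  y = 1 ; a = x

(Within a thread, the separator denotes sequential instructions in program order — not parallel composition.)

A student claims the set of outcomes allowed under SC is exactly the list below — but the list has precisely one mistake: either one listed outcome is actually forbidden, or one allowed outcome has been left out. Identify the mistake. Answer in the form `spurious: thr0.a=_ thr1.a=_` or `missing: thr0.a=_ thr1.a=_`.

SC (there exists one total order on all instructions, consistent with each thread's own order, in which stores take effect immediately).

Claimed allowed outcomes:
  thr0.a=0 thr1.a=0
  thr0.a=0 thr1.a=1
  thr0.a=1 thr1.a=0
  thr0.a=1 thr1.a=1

outcome vector order: (thr0.a,thr1.a)
SC (3): 0/1, 1/0, 1/1
claimed∖SC = {0/0}

spurious: thr0.a=0 thr1.a=0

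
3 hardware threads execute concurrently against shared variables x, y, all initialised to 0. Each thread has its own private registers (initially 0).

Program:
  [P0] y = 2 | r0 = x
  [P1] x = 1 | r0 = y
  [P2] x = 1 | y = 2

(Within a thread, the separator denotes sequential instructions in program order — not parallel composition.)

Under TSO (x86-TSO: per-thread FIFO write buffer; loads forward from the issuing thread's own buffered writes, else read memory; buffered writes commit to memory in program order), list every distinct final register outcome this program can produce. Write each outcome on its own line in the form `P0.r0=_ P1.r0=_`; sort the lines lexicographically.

outcome vector order: (P0.r0,P1.r0)
|TSO outcomes| = 4

P0.r0=0 P1.r0=0
P0.r0=0 P1.r0=2
P0.r0=1 P1.r0=0
P0.r0=1 P1.r0=2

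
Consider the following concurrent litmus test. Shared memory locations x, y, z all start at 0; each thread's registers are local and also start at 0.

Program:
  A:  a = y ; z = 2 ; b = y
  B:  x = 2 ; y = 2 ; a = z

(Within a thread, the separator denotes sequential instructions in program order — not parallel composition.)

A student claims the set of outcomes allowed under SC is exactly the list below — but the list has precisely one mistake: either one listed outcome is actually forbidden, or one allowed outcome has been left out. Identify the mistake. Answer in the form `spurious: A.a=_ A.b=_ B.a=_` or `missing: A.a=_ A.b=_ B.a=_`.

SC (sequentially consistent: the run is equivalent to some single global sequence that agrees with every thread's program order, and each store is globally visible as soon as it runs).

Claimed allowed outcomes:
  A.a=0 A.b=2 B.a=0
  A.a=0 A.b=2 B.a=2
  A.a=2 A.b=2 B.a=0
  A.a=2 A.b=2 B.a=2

missing: A.a=0 A.b=0 B.a=2

outcome vector order: (A.a,A.b,B.a)
SC: 5 outcomes — {(0,0,2); (0,2,0); (0,2,2); (2,2,0); (2,2,2)}
SC∖claimed = {(0,0,2)}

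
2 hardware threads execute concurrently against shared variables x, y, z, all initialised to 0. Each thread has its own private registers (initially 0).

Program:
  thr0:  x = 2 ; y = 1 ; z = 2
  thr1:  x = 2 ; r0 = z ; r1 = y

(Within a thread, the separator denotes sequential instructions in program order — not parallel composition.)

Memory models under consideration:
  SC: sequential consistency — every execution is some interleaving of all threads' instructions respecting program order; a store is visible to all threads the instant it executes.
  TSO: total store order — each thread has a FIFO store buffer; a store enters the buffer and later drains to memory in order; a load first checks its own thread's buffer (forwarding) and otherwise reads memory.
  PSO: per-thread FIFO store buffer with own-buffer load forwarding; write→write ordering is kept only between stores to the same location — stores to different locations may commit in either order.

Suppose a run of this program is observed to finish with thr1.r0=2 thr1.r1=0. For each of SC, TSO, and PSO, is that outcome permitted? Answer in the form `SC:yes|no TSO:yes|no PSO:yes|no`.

outcome vector order: (thr1.r0,thr1.r1)
[SC] allowed = {<0 0> <0 1> <2 1>}
[TSO] allowed = {<0 0> <0 1> <2 1>}
[PSO] allowed = {<0 0> <0 1> <2 0> <2 1>}
target <2 0> ∈ {PSO}

SC:no TSO:no PSO:yes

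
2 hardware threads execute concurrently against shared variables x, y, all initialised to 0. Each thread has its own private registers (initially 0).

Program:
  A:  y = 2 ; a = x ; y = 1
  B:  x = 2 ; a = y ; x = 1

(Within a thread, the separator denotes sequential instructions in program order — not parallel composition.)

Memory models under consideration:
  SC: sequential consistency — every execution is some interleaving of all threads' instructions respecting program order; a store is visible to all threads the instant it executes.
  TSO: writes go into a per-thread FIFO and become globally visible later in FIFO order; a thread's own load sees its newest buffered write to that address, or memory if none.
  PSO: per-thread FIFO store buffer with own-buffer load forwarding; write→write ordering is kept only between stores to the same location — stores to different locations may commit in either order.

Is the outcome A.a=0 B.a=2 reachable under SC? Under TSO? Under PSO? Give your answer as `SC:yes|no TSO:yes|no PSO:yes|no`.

SC:yes TSO:yes PSO:yes

outcome vector order: (A.a,B.a)
SC (7): 0/1; 0/2; 1/0; 1/2; 2/0; 2/1; 2/2
TSO (8): 0/0; 0/1; 0/2; 1/0; 1/2; 2/0; 2/1; 2/2
PSO (8): 0/0; 0/1; 0/2; 1/0; 1/2; 2/0; 2/1; 2/2
target 0/2 ∈ {SC,TSO,PSO}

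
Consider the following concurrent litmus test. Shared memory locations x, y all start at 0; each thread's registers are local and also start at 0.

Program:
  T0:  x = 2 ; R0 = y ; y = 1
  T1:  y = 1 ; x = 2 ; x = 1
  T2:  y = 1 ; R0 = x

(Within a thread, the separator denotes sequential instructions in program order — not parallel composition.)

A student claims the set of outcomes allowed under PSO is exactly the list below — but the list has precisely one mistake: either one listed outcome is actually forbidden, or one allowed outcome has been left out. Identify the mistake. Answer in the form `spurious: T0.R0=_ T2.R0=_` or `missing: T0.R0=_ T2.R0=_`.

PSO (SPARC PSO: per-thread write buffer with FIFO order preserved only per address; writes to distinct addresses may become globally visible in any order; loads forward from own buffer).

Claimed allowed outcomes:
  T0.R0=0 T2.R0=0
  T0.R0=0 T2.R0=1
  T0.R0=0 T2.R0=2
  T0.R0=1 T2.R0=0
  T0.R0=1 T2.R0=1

missing: T0.R0=1 T2.R0=2

outcome vector order: (T0.R0,T2.R0)
[PSO] allowed = {(0,0); (0,1); (0,2); (1,0); (1,1); (1,2)}
PSO∖claimed = {(1,2)}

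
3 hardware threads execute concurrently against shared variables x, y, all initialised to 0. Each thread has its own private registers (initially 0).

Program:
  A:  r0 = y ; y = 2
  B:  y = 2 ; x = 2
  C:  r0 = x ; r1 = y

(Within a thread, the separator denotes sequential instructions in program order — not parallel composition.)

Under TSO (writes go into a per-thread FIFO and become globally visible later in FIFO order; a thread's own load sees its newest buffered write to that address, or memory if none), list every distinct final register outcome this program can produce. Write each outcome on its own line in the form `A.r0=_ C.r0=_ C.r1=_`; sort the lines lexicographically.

A.r0=0 C.r0=0 C.r1=0
A.r0=0 C.r0=0 C.r1=2
A.r0=0 C.r0=2 C.r1=2
A.r0=2 C.r0=0 C.r1=0
A.r0=2 C.r0=0 C.r1=2
A.r0=2 C.r0=2 C.r1=2

outcome vector order: (A.r0,C.r0,C.r1)
|TSO outcomes| = 6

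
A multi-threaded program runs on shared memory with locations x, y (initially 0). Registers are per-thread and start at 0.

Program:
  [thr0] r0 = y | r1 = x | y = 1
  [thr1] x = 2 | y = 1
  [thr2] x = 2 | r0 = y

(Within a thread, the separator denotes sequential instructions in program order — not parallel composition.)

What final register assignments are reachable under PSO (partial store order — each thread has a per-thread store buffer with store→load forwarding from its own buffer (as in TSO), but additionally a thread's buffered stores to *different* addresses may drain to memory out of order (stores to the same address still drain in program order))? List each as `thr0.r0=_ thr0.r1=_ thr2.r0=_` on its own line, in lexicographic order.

outcome vector order: (thr0.r0,thr0.r1,thr2.r0)
|PSO outcomes| = 8

thr0.r0=0 thr0.r1=0 thr2.r0=0
thr0.r0=0 thr0.r1=0 thr2.r0=1
thr0.r0=0 thr0.r1=2 thr2.r0=0
thr0.r0=0 thr0.r1=2 thr2.r0=1
thr0.r0=1 thr0.r1=0 thr2.r0=0
thr0.r0=1 thr0.r1=0 thr2.r0=1
thr0.r0=1 thr0.r1=2 thr2.r0=0
thr0.r0=1 thr0.r1=2 thr2.r0=1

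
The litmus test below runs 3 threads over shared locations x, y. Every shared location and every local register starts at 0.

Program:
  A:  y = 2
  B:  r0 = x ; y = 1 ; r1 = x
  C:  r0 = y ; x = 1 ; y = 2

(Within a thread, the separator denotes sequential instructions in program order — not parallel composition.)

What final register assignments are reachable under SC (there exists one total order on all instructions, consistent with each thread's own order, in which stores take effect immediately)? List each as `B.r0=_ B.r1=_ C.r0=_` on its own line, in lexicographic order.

B.r0=0 B.r1=0 C.r0=0
B.r0=0 B.r1=0 C.r0=1
B.r0=0 B.r1=0 C.r0=2
B.r0=0 B.r1=1 C.r0=0
B.r0=0 B.r1=1 C.r0=1
B.r0=0 B.r1=1 C.r0=2
B.r0=1 B.r1=1 C.r0=0
B.r0=1 B.r1=1 C.r0=2

outcome vector order: (B.r0,B.r1,C.r0)
|SC outcomes| = 8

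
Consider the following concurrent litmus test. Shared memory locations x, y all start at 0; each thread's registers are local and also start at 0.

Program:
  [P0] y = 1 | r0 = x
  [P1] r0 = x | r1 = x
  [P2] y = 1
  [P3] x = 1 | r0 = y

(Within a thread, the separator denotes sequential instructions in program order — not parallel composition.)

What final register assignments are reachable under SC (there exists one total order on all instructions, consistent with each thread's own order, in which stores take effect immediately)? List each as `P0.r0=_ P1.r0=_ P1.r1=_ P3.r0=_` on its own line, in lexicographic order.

outcome vector order: (P0.r0,P1.r0,P1.r1,P3.r0)
|SC outcomes| = 9

P0.r0=0 P1.r0=0 P1.r1=0 P3.r0=1
P0.r0=0 P1.r0=0 P1.r1=1 P3.r0=1
P0.r0=0 P1.r0=1 P1.r1=1 P3.r0=1
P0.r0=1 P1.r0=0 P1.r1=0 P3.r0=0
P0.r0=1 P1.r0=0 P1.r1=0 P3.r0=1
P0.r0=1 P1.r0=0 P1.r1=1 P3.r0=0
P0.r0=1 P1.r0=0 P1.r1=1 P3.r0=1
P0.r0=1 P1.r0=1 P1.r1=1 P3.r0=0
P0.r0=1 P1.r0=1 P1.r1=1 P3.r0=1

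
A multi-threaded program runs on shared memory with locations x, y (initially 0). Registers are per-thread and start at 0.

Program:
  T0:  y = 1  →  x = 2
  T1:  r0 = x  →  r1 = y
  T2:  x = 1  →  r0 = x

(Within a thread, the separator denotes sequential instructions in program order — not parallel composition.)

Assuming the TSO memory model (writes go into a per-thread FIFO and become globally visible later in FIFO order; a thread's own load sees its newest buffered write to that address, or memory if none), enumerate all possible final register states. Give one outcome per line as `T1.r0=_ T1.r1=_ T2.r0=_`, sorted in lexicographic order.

outcome vector order: (T1.r0,T1.r1,T2.r0)
|TSO outcomes| = 10

T1.r0=0 T1.r1=0 T2.r0=1
T1.r0=0 T1.r1=0 T2.r0=2
T1.r0=0 T1.r1=1 T2.r0=1
T1.r0=0 T1.r1=1 T2.r0=2
T1.r0=1 T1.r1=0 T2.r0=1
T1.r0=1 T1.r1=0 T2.r0=2
T1.r0=1 T1.r1=1 T2.r0=1
T1.r0=1 T1.r1=1 T2.r0=2
T1.r0=2 T1.r1=1 T2.r0=1
T1.r0=2 T1.r1=1 T2.r0=2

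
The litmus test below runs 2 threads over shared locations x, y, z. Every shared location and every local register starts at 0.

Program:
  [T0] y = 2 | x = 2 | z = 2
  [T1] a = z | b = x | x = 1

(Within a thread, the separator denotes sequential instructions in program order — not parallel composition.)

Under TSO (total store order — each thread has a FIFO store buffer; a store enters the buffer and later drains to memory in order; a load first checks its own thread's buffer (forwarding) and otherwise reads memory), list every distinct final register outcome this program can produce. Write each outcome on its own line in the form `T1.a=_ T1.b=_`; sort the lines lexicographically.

outcome vector order: (T1.a,T1.b)
|TSO outcomes| = 3

T1.a=0 T1.b=0
T1.a=0 T1.b=2
T1.a=2 T1.b=2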